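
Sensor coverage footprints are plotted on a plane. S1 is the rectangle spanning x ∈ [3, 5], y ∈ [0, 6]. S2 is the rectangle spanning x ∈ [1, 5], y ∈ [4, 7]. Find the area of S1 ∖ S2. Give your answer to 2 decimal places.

|S1∩S2|: x∈[3,5], y∈[4,6] → 2·2 = 4.
|S1| = 12.
|S1 ∖ S2| = |S1| − |S1∩S2| = 12 − 4 = 8.00.

8.00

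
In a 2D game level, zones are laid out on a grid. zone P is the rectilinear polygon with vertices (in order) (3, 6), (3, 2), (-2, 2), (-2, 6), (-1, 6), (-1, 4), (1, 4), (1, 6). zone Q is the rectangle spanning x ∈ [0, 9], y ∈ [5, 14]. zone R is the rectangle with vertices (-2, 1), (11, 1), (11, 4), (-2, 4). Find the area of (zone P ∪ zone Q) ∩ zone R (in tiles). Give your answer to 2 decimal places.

10.00

The region (zone P ∪ zone Q) ∩ zone R is the polygon with vertices (-2,2), (-2,4), (-1,4), (1,4), (3,4), (3,2).
By the shoelace formula its area is 10.00.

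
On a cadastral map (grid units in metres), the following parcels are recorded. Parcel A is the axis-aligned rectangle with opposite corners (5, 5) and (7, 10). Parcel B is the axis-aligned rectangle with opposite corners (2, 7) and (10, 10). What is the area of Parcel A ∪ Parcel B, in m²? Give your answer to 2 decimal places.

28.00

By inclusion–exclusion:
Individual areas: |Parcel A| = 10, |Parcel B| = 24.
|Parcel A∩Parcel B|: x∈[5,7], y∈[7,10] → 2·3 = 6.
|Parcel A ∪ Parcel B| = 34 − 6 = 28.00.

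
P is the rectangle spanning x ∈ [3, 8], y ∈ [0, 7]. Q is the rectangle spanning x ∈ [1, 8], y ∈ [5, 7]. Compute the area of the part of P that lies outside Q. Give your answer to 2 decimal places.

25.00

|P∩Q|: x∈[3,8], y∈[5,7] → 5·2 = 10.
|P| = 35.
|P ∖ Q| = |P| − |P∩Q| = 35 − 10 = 25.00.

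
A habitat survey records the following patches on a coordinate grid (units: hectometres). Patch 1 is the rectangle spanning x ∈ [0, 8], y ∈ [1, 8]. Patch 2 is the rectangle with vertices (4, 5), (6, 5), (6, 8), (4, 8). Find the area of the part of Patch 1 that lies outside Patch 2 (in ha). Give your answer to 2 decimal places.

|Patch 1∩Patch 2|: x∈[4,6], y∈[5,8] → 2·3 = 6.
|Patch 1| = 56.
|Patch 1 ∖ Patch 2| = |Patch 1| − |Patch 1∩Patch 2| = 56 − 6 = 50.00.

50.00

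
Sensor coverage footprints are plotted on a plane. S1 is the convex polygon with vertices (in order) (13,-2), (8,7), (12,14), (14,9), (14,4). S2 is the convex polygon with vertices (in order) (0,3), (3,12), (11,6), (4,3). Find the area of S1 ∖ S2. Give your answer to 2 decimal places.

47.68

|S1| = 51.5, |S1∩S2| = 3.8189.
|S1 ∖ S2| = |S1| − |S1∩S2| = 51.5 − 3.8189 = 47.68.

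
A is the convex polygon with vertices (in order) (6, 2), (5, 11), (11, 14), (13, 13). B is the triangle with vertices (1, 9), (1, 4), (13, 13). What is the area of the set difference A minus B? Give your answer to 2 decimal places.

30.46

|A| = 43, |A∩B| = 12.5366.
|A ∖ B| = |A| − |A∩B| = 43 − 12.5366 = 30.46.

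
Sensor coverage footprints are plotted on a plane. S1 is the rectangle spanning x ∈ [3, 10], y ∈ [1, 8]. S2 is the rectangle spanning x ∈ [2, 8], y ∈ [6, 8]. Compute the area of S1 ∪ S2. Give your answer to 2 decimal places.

By inclusion–exclusion:
Individual areas: |S1| = 49, |S2| = 12.
|S1∩S2|: x∈[3,8], y∈[6,8] → 5·2 = 10.
|S1 ∪ S2| = 61 − 10 = 51.00.

51.00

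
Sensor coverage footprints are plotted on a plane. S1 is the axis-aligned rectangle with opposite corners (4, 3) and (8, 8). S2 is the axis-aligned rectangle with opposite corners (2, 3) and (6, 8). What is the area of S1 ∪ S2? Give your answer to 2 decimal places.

By inclusion–exclusion:
Individual areas: |S1| = 20, |S2| = 20.
|S1∩S2|: x∈[4,6], y∈[3,8] → 2·5 = 10.
|S1 ∪ S2| = 40 − 10 = 30.00.

30.00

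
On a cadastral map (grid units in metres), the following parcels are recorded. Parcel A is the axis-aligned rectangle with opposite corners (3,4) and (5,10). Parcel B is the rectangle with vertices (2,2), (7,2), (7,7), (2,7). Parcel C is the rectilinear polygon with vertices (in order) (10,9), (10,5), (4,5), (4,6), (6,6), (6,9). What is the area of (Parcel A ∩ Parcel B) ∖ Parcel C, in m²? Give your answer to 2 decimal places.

|Parcel A ∩ Parcel B| = 6.
|(Parcel A ∩ Parcel B) ∩ Parcel C| = 1.
|(Parcel A ∩ Parcel B) ∖ Parcel C| = 6 − 1 = 5.00.

5.00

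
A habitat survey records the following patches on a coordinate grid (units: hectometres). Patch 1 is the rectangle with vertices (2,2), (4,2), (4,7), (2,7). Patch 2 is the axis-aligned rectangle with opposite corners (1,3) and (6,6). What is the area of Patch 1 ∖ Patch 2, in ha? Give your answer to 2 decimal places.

4.00

|Patch 1∩Patch 2|: x∈[2,4], y∈[3,6] → 2·3 = 6.
|Patch 1| = 10.
|Patch 1 ∖ Patch 2| = |Patch 1| − |Patch 1∩Patch 2| = 10 − 6 = 4.00.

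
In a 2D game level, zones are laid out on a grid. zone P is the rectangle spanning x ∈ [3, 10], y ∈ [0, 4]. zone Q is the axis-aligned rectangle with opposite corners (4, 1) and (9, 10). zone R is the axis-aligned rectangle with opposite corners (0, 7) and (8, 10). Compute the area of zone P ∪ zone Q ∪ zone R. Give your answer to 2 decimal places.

By inclusion–exclusion:
Individual areas: |zone P| = 28, |zone Q| = 45, |zone R| = 24.
|zone P∩zone Q|: x∈[4,9], y∈[1,4] → 5·3 = 15.
|zone P∩zone R| = 0 (no overlap).
|zone Q∩zone R|: x∈[4,8], y∈[7,10] → 4·3 = 12.
|zone P∩zone Q∩zone R| = 0.
|zone P ∪ zone Q ∪ zone R| = 97 − 27 + 0 = 70.00.

70.00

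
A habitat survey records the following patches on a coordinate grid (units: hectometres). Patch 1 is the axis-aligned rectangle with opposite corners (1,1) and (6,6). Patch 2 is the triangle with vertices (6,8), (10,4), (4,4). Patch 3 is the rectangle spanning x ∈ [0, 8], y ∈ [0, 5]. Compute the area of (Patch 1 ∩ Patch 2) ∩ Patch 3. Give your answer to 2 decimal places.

The region (Patch 1 ∩ Patch 2) ∩ Patch 3 is the polygon with vertices (6,4), (4,4), (4.5,5), (6,5).
By the shoelace formula its area is 1.75.

1.75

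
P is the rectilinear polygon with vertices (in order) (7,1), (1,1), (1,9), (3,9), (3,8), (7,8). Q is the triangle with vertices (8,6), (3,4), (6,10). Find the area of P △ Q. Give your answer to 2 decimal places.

|P| = 44, |Q| = 12, |P∩Q| = 8.8.
|P △ Q| = |P| + |Q| − 2·|P∩Q| = 44 + 12 − 17.6 = 38.40.

38.40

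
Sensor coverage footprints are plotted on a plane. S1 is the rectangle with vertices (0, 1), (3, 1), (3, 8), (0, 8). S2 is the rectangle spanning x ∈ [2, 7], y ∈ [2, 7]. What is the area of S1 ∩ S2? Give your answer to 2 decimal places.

5.00

|S1∩S2|: x∈[2,3], y∈[2,7] → 1·5 = 5.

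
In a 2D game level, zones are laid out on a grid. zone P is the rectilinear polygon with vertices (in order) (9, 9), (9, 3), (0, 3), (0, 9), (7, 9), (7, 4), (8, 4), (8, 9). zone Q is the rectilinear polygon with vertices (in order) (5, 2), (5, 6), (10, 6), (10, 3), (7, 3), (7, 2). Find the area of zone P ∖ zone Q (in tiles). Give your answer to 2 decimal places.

|zone P| = 49, |zone P∩zone Q| = 10.
|zone P ∖ zone Q| = |zone P| − |zone P∩zone Q| = 49 − 10 = 39.00.

39.00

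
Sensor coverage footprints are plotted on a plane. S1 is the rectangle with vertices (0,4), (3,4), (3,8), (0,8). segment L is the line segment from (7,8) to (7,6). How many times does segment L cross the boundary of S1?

0

The segment lies entirely outside S1 and never meets its boundary.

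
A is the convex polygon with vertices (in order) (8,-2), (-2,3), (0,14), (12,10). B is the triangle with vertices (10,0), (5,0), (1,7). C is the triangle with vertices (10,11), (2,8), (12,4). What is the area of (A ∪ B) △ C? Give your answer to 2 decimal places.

114.79

|A ∪ B| = 140.549.
|(A ∪ B) ∩ C| = 28.3791.
|(A ∪ B) △ C| = 140.549 + 31 − 56.7583 = 114.79.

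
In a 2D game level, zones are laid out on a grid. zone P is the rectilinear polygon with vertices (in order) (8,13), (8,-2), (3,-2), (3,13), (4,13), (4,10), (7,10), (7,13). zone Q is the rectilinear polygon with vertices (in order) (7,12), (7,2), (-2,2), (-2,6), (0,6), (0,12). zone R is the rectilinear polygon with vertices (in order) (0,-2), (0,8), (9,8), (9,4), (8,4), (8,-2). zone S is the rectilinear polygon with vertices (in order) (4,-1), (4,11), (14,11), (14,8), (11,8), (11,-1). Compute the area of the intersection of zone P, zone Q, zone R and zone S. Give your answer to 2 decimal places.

18.00

The intersection is the polygon with vertices (4,2), (4,8), (7,8), (7,2).
By the shoelace formula its area is 18.00.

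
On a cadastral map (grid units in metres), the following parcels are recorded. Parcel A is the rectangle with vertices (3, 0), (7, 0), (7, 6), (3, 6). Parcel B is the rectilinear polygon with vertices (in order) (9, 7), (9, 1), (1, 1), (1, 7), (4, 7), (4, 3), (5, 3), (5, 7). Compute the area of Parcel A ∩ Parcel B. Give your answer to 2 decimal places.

17.00

The intersection is the polygon with vertices (7,6), (7,1), (3,1), (3,6), (4,6), (4,3), (5,3), (5,6).
By the shoelace formula its area is 17.00.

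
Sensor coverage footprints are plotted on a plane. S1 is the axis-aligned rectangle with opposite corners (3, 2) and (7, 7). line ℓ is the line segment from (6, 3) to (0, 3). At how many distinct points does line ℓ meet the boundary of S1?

1

The segment meets the boundary at (3,3).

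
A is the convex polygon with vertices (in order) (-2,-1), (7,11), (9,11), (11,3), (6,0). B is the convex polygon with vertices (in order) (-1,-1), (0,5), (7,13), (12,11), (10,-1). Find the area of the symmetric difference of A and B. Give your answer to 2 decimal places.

50.43

|A| = 77.5, |B| = 126, |A∩B| = 76.5363.
|A △ B| = |A| + |B| − 2·|A∩B| = 77.5 + 126 − 153.0726 = 50.43.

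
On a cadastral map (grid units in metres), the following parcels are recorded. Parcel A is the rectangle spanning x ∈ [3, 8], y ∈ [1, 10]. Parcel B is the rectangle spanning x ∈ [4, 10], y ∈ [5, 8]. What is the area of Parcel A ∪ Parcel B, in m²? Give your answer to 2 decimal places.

51.00

By inclusion–exclusion:
Individual areas: |Parcel A| = 45, |Parcel B| = 18.
|Parcel A∩Parcel B|: x∈[4,8], y∈[5,8] → 4·3 = 12.
|Parcel A ∪ Parcel B| = 63 − 12 = 51.00.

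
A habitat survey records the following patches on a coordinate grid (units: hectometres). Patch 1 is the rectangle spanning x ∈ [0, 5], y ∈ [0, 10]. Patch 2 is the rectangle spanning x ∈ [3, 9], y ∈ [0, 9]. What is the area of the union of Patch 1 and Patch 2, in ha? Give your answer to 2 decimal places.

By inclusion–exclusion:
Individual areas: |Patch 1| = 50, |Patch 2| = 54.
|Patch 1∩Patch 2|: x∈[3,5], y∈[0,9] → 2·9 = 18.
|Patch 1 ∪ Patch 2| = 104 − 18 = 86.00.

86.00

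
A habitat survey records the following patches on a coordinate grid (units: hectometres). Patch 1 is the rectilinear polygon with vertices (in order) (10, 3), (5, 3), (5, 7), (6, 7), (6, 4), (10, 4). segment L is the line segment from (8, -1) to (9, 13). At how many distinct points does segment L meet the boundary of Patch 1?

The segment meets the boundary at (8.357,4), (8.286,3).

2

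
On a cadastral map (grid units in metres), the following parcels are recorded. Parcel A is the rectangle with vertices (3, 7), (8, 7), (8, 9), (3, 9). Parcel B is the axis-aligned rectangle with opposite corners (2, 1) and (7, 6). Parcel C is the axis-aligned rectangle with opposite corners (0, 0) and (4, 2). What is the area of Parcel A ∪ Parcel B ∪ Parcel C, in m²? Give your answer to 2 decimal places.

By inclusion–exclusion:
Individual areas: |Parcel A| = 10, |Parcel B| = 25, |Parcel C| = 8.
|Parcel A∩Parcel B| = 0 (no overlap).
|Parcel A∩Parcel C| = 0 (no overlap).
|Parcel B∩Parcel C|: x∈[2,4], y∈[1,2] → 2·1 = 2.
|Parcel A∩Parcel B∩Parcel C| = 0.
|Parcel A ∪ Parcel B ∪ Parcel C| = 43 − 2 + 0 = 41.00.

41.00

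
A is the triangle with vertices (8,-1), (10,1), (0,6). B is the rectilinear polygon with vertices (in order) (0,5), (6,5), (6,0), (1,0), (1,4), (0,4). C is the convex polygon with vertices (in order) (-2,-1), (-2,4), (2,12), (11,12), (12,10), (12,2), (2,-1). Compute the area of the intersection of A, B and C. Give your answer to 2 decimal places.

6.32

The intersection is the polygon with vertices (6,0.75), (1.143,5), (2,5), (6,3).
By the shoelace formula its area is 6.32.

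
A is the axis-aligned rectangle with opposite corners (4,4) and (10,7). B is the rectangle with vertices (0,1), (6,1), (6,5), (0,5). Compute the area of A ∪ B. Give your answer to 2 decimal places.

By inclusion–exclusion:
Individual areas: |A| = 18, |B| = 24.
|A∩B|: x∈[4,6], y∈[4,5] → 2·1 = 2.
|A ∪ B| = 42 − 2 = 40.00.

40.00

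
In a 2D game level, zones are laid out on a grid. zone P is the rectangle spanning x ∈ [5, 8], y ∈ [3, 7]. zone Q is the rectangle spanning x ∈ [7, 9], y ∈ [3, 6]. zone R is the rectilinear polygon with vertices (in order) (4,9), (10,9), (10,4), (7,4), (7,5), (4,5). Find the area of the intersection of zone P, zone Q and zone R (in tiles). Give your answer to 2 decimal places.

The intersection is the polygon with vertices (7,5), (7,6), (8,6), (8,4), (7,4).
By the shoelace formula its area is 2.00.

2.00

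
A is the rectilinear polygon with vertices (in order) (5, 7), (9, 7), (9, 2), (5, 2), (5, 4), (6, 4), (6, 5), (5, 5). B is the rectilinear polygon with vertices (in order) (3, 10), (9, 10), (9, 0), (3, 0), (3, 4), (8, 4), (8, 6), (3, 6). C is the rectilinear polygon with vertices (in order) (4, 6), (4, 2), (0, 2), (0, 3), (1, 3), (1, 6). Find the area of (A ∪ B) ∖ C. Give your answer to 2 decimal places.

|A ∪ B| = 55.
|(A ∪ B) ∩ C| = 2.
|(A ∪ B) ∖ C| = 55 − 2 = 53.00.

53.00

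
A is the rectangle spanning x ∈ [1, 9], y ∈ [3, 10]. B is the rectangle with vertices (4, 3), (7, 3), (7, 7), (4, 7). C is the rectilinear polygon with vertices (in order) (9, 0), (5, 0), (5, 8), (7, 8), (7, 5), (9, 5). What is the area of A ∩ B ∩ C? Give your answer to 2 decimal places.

The intersection is the polygon with vertices (7,7), (7,5), (7,3), (5,3), (5,7).
By the shoelace formula its area is 8.00.

8.00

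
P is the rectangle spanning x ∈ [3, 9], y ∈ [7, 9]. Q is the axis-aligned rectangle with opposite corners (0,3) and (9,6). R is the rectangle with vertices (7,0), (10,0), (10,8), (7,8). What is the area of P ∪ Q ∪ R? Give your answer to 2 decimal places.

55.00

By inclusion–exclusion:
Individual areas: |P| = 12, |Q| = 27, |R| = 24.
|P∩Q| = 0 (no overlap).
|P∩R|: x∈[7,9], y∈[7,8] → 2·1 = 2.
|Q∩R|: x∈[7,9], y∈[3,6] → 2·3 = 6.
|P∩Q∩R| = 0.
|P ∪ Q ∪ R| = 63 − 8 + 0 = 55.00.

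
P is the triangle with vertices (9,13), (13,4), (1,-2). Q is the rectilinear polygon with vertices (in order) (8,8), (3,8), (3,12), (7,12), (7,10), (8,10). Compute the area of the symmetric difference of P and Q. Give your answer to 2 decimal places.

|P| = 66, |Q| = 18, |P∩Q| = 2.2667.
|P △ Q| = |P| + |Q| − 2·|P∩Q| = 66 + 18 − 4.5333 = 79.47.

79.47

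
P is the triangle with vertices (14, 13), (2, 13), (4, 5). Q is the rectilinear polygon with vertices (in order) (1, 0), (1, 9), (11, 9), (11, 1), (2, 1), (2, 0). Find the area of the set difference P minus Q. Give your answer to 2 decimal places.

|P| = 48, |P∩Q| = 12.
|P ∖ Q| = |P| − |P∩Q| = 48 − 12 = 36.00.

36.00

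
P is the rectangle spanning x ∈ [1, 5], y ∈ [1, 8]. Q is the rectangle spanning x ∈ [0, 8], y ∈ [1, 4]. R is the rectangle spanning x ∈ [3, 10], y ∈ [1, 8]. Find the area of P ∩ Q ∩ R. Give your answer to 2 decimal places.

6.00

The intersection is the polygon with vertices (3,1), (3,4), (5,4), (5,1).
By the shoelace formula its area is 6.00.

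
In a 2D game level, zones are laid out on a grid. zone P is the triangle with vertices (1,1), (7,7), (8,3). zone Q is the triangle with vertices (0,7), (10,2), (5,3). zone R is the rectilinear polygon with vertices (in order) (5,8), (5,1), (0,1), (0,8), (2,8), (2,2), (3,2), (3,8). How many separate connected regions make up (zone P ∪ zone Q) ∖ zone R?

(zone P ∪ zone Q) ∖ zone R splits into 3 disjoint pieces (area 0.75, area 10.2563, area 0.5).

3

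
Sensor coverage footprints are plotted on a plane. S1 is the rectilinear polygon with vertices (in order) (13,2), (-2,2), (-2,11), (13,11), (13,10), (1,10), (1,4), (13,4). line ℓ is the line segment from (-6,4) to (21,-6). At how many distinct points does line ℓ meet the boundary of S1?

The segment meets the boundary at (-0.6,2), (-2,2.519).

2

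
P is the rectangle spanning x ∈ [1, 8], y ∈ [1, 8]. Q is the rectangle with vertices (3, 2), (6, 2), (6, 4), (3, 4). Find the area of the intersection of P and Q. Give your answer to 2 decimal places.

6.00

|P∩Q|: x∈[3,6], y∈[2,4] → 3·2 = 6.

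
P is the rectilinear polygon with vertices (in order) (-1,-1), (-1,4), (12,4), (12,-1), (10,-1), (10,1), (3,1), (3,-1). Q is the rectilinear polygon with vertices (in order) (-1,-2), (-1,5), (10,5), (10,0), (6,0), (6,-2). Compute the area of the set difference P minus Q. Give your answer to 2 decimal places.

10.00

|P| = 51, |P∩Q| = 41.
|P ∖ Q| = |P| − |P∩Q| = 51 − 41 = 10.00.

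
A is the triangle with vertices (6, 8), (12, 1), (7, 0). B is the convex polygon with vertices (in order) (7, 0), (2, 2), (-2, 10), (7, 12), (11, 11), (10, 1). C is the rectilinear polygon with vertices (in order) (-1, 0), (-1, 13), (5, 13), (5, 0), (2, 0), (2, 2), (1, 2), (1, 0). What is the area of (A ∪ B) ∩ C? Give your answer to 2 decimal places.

The region (A ∪ B) ∩ C is the polygon with vertices (2,2), (-1,8), (-1,10.222), (5,11.556), (5,0.8).
By the shoelace formula its area is 46.13.

46.13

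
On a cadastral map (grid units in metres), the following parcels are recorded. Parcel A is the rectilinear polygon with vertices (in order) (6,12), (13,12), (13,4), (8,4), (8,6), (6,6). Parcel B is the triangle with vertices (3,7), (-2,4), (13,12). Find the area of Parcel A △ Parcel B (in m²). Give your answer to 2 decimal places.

52.87

|Parcel A| = 52, |Parcel B| = 2.5, |Parcel A∩Parcel B| = 0.8167.
|Parcel A △ Parcel B| = |Parcel A| + |Parcel B| − 2·|Parcel A∩Parcel B| = 52 + 2.5 − 1.6333 = 52.87.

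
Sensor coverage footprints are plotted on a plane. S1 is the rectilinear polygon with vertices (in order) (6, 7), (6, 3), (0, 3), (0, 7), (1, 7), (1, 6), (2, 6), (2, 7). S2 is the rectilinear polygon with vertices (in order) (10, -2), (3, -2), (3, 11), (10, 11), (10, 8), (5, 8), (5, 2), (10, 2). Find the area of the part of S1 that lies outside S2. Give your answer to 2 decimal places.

|S1| = 23, |S1∩S2| = 8.
|S1 ∖ S2| = |S1| − |S1∩S2| = 23 − 8 = 15.00.

15.00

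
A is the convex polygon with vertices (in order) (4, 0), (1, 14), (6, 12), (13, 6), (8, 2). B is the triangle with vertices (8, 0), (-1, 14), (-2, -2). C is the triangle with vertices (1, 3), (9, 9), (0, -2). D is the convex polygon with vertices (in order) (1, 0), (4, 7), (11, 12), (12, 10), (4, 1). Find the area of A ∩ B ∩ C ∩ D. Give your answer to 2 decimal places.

3.63

The intersection is the polygon with vertices (3.509,2.289), (3.031,4.523), (4.422,5.566), (5.2,4.356).
By the shoelace formula its area is 3.63.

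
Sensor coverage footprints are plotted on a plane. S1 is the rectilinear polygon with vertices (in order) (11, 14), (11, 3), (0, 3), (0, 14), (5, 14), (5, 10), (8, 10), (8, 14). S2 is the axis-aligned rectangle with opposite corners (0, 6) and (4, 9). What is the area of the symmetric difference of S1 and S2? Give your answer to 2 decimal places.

|S1| = 109, |S2| = 12, |S1∩S2| = 12.
|S1 △ S2| = |S1| + |S2| − 2·|S1∩S2| = 109 + 12 − 24 = 97.00.

97.00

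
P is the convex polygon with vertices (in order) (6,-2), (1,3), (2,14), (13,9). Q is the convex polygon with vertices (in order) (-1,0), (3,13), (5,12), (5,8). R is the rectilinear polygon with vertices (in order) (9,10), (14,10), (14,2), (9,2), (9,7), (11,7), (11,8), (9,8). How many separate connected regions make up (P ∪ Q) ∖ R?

(P ∪ Q) ∖ R is a single connected region.

1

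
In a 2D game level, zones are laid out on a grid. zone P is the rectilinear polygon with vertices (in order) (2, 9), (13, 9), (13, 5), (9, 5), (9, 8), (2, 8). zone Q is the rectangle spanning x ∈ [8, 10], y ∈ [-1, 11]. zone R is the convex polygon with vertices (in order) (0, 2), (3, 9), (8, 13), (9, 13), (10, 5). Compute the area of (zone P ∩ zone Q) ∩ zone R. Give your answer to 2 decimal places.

4.00

The region (zone P ∩ zone Q) ∩ zone R is the polygon with vertices (9,5), (9,8), (8,8), (8,9), (9.5,9), (10,5).
By the shoelace formula its area is 4.00.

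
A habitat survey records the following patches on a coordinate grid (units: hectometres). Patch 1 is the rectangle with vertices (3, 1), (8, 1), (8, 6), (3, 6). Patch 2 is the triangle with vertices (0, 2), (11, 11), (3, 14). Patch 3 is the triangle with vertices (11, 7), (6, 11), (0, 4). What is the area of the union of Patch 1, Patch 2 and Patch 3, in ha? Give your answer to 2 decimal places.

84.71

By inclusion–exclusion:
Individual areas: |Patch 1| = 25, |Patch 2| = 52.5, |Patch 3| = 29.5.
|Patch 1∩Patch 2| = 1.4596.
|Patch 1∩Patch 3| = 2.5606.
|Patch 2∩Patch 3| = 19.6079.
|Patch 1∩Patch 2∩Patch 3| = 1.3384.
|Patch 1 ∪ Patch 2 ∪ Patch 3| = 107 − 23.6281 + 1.3384 = 84.71.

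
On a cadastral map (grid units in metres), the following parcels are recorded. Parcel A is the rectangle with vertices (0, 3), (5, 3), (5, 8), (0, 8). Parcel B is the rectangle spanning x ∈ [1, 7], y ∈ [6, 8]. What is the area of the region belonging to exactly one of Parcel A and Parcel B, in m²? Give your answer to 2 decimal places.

|Parcel A∩Parcel B|: x∈[1,5], y∈[6,8] → 4·2 = 8.
|Parcel A △ Parcel B| = |Parcel A| + |Parcel B| − 2·|Parcel A∩Parcel B| = 25 + 12 − 16 = 21.00.

21.00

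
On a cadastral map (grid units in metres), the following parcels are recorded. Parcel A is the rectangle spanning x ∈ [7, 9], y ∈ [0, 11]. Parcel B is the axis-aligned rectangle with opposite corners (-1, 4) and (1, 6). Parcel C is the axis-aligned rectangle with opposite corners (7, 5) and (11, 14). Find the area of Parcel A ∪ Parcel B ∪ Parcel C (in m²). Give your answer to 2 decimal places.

By inclusion–exclusion:
Individual areas: |Parcel A| = 22, |Parcel B| = 4, |Parcel C| = 36.
|Parcel A∩Parcel B| = 0 (no overlap).
|Parcel A∩Parcel C|: x∈[7,9], y∈[5,11] → 2·6 = 12.
|Parcel B∩Parcel C| = 0 (no overlap).
|Parcel A∩Parcel B∩Parcel C| = 0.
|Parcel A ∪ Parcel B ∪ Parcel C| = 62 − 12 + 0 = 50.00.

50.00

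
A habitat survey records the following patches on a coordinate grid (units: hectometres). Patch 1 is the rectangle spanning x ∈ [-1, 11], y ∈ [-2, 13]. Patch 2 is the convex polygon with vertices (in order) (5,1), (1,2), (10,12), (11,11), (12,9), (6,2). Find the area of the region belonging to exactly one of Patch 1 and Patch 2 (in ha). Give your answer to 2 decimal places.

|Patch 1| = 180, |Patch 2| = 44, |Patch 1∩Patch 2| = 42.4167.
|Patch 1 △ Patch 2| = |Patch 1| + |Patch 2| − 2·|Patch 1∩Patch 2| = 180 + 44 − 84.8333 = 139.17.

139.17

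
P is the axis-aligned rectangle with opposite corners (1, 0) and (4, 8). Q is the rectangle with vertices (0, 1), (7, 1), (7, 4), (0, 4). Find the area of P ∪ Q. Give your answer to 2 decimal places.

36.00

By inclusion–exclusion:
Individual areas: |P| = 24, |Q| = 21.
|P∩Q|: x∈[1,4], y∈[1,4] → 3·3 = 9.
|P ∪ Q| = 45 − 9 = 36.00.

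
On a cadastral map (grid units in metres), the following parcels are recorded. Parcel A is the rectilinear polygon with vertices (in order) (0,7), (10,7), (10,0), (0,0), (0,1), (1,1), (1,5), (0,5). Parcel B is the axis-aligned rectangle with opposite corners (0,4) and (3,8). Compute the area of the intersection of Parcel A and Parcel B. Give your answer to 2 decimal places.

8.00

The intersection is the polygon with vertices (3,7), (3,4), (1,4), (1,5), (0,5), (0,7).
By the shoelace formula its area is 8.00.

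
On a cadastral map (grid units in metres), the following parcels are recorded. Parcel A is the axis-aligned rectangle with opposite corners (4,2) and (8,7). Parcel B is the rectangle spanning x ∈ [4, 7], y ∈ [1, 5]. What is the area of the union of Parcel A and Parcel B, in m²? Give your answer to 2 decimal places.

23.00

By inclusion–exclusion:
Individual areas: |Parcel A| = 20, |Parcel B| = 12.
|Parcel A∩Parcel B|: x∈[4,7], y∈[2,5] → 3·3 = 9.
|Parcel A ∪ Parcel B| = 32 − 9 = 23.00.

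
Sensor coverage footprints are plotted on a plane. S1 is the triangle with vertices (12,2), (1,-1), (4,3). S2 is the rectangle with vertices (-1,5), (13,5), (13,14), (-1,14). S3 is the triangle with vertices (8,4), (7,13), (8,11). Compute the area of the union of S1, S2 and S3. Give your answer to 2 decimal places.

143.56

By inclusion–exclusion:
Individual areas: |S1| = 17.5, |S2| = 126, |S3| = 3.5.
|S1∩S2| = 0.
|S1∩S3| = 0.
|S2∩S3| = 3.4444.
|S1∩S2∩S3| = 0.
|S1 ∪ S2 ∪ S3| = 147 − 3.4444 + 0 = 143.56.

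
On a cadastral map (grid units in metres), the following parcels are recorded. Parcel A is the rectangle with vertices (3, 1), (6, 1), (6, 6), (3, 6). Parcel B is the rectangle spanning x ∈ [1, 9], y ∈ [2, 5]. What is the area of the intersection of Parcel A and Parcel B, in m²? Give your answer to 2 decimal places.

9.00

|Parcel A∩Parcel B|: x∈[3,6], y∈[2,5] → 3·3 = 9.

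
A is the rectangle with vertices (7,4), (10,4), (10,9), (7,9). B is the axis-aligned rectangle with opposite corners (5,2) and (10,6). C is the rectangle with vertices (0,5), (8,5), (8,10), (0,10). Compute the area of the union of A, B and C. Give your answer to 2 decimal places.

63.00

By inclusion–exclusion:
Individual areas: |A| = 15, |B| = 20, |C| = 40.
|A∩B|: x∈[7,10], y∈[4,6] → 3·2 = 6.
|A∩C|: x∈[7,8], y∈[5,9] → 1·4 = 4.
|B∩C|: x∈[5,8], y∈[5,6] → 3·1 = 3.
|A∩B∩C| = 1.
|A ∪ B ∪ C| = 75 − 13 + 1 = 63.00.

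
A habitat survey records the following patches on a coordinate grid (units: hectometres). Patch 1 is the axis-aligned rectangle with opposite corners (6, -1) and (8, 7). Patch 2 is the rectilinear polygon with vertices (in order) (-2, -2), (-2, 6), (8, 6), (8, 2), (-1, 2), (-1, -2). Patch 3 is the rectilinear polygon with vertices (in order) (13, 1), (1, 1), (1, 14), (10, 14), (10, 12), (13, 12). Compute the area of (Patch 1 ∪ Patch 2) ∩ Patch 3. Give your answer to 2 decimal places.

|Patch 1 ∪ Patch 2| = 52.
|(Patch 1 ∪ Patch 2) ∩ Patch 3| = 32.00.

32.00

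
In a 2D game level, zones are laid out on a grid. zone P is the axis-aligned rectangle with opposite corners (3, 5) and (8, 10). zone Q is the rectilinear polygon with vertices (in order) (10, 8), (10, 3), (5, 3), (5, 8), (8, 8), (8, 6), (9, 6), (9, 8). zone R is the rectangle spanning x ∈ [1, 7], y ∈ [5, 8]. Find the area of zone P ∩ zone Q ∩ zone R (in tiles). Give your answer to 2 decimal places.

6.00

The intersection is the polygon with vertices (5,5), (5,8), (7,8), (7,5).
By the shoelace formula its area is 6.00.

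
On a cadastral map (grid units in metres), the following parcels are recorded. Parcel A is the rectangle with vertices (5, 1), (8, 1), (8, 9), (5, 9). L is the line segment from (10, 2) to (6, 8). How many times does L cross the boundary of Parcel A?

1

The segment meets the boundary at (8,5).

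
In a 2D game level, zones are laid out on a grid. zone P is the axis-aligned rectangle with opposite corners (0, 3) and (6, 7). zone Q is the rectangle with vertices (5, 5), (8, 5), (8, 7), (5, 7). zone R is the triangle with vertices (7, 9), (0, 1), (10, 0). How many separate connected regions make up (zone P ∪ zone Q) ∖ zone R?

(zone P ∪ zone Q) ∖ zone R splits into 2 disjoint pieces (area 14, area 0.1667).

2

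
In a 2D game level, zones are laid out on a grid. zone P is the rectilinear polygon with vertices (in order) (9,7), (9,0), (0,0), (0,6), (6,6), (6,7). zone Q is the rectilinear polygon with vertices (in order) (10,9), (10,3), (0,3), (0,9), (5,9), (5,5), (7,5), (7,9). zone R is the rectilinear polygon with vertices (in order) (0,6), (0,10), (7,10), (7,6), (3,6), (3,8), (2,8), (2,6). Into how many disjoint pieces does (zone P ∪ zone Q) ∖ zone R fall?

(zone P ∪ zone Q) ∖ zone R is a single connected region.

1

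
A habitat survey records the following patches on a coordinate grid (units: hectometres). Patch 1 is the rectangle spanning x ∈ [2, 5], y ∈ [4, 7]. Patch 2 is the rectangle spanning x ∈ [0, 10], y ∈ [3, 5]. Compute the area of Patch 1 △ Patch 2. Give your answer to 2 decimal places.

|Patch 1∩Patch 2|: x∈[2,5], y∈[4,5] → 3·1 = 3.
|Patch 1 △ Patch 2| = |Patch 1| + |Patch 2| − 2·|Patch 1∩Patch 2| = 9 + 20 − 6 = 23.00.

23.00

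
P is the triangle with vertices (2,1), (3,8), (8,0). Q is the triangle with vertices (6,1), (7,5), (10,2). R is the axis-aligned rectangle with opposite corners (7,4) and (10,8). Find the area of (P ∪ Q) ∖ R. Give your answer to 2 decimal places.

|P ∪ Q| = 28.124.
|(P ∪ Q) ∩ R| = 0.5.
|(P ∪ Q) ∖ R| = 28.124 − 0.5 = 27.62.

27.62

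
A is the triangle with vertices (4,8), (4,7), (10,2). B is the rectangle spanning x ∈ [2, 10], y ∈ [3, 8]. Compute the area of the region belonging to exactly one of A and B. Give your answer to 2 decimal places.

37.20

|A| = 3, |B| = 40, |A∩B| = 2.9.
|A △ B| = |A| + |B| − 2·|A∩B| = 3 + 40 − 5.8 = 37.20.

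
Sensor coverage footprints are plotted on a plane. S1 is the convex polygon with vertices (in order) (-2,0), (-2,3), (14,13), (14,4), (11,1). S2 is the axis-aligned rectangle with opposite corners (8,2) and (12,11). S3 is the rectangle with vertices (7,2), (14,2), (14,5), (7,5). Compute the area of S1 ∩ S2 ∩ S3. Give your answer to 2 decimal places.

12.00

The intersection is the polygon with vertices (12,2), (8,2), (8,5), (12,5).
By the shoelace formula its area is 12.00.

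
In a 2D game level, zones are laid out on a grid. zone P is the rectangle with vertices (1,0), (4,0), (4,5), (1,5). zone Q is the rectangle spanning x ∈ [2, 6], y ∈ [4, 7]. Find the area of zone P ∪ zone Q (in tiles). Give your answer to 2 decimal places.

By inclusion–exclusion:
Individual areas: |zone P| = 15, |zone Q| = 12.
|zone P∩zone Q|: x∈[2,4], y∈[4,5] → 2·1 = 2.
|zone P ∪ zone Q| = 27 − 2 = 25.00.

25.00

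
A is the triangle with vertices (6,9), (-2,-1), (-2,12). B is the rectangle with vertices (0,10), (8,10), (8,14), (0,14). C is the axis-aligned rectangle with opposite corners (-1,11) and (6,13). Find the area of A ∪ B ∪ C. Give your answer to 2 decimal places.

83.48

By inclusion–exclusion:
Individual areas: |A| = 52, |B| = 32, |C| = 14.
|A∩B| = 2.0833.
|A∩C| = 0.5208.
|B∩C|: x∈[0,6], y∈[11,13] → 6·2 = 12.
|A∩B∩C| = 0.0833.
|A ∪ B ∪ C| = 98 − 14.6042 + 0.0833 = 83.48.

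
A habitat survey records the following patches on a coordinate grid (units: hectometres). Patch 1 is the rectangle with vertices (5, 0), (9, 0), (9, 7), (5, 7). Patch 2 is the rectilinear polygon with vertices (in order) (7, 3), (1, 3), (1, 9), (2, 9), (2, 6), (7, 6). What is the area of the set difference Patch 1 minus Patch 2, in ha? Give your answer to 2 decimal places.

22.00

|Patch 1| = 28, |Patch 1∩Patch 2| = 6.
|Patch 1 ∖ Patch 2| = |Patch 1| − |Patch 1∩Patch 2| = 28 − 6 = 22.00.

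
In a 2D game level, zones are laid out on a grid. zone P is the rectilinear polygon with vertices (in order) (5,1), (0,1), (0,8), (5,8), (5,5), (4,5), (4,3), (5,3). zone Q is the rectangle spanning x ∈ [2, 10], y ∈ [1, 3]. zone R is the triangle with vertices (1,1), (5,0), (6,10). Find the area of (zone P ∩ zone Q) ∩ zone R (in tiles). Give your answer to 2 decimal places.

The region (zone P ∩ zone Q) ∩ zone R is the polygon with vertices (2,2.8), (2.111,3), (4,3), (5,3), (5,1), (2,1).
By the shoelace formula its area is 5.99.

5.99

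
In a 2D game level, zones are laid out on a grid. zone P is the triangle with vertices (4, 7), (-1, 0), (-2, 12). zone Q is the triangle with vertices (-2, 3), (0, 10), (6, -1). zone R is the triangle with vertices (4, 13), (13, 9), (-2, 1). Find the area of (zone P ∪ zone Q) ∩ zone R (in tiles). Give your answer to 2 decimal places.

17.13

The region (zone P ∪ zone Q) ∩ zone R is the polygon with vertices (3.352,3.854), (-1.122,1.468), (-1.214,2.571), (1.882,8.765), (4,7), (2.66,5.124).
By the shoelace formula its area is 17.13.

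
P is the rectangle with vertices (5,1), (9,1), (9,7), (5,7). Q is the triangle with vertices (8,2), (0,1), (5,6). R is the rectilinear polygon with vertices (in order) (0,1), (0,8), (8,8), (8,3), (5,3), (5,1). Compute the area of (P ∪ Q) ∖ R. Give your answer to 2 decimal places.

|P ∪ Q| = 34.9375.
|(P ∪ Q) ∩ R| = 22.9375.
|(P ∪ Q) ∖ R| = 34.9375 − 22.9375 = 12.00.

12.00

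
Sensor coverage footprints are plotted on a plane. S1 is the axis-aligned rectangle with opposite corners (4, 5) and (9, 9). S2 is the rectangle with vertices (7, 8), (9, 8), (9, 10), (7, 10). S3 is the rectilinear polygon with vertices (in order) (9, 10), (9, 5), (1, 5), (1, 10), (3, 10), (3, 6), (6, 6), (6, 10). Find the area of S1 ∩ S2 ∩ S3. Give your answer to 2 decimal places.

2.00

The intersection is the polygon with vertices (7,8), (7,9), (9,9), (9,8).
By the shoelace formula its area is 2.00.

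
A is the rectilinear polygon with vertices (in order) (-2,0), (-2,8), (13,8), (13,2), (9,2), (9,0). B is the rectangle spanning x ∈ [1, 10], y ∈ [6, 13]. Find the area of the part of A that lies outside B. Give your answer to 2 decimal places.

|A| = 112, |A∩B| = 18.
|A ∖ B| = |A| − |A∩B| = 112 − 18 = 94.00.

94.00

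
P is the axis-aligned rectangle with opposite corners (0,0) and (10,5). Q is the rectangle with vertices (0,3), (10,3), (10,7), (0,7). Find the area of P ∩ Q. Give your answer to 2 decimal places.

|P∩Q|: x∈[0,10], y∈[3,5] → 10·2 = 20.

20.00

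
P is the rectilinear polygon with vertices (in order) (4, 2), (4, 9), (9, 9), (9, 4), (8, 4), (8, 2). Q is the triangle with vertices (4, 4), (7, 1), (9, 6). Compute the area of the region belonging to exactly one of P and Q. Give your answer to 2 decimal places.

|P| = 33, |Q| = 10.5, |P∩Q| = 9.75.
|P △ Q| = |P| + |Q| − 2·|P∩Q| = 33 + 10.5 − 19.5 = 24.00.

24.00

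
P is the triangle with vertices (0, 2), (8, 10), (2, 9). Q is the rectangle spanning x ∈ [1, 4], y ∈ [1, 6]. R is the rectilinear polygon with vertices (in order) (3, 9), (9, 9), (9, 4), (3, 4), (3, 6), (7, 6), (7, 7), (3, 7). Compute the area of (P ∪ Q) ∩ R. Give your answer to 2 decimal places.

8.00

|P ∪ Q| = 30.5357.
|(P ∪ Q) ∩ R| = 8.00.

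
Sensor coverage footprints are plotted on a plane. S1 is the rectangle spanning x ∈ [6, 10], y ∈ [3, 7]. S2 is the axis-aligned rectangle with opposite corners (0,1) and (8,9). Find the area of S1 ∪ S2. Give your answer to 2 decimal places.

By inclusion–exclusion:
Individual areas: |S1| = 16, |S2| = 64.
|S1∩S2|: x∈[6,8], y∈[3,7] → 2·4 = 8.
|S1 ∪ S2| = 80 − 8 = 72.00.

72.00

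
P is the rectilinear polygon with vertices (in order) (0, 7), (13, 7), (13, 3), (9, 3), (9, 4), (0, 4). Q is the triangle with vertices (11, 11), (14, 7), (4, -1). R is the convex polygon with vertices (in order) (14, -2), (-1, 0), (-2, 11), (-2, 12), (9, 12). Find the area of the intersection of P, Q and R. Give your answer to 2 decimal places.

10.41

The intersection is the polygon with vertices (9,3), (9,4), (6.917,4), (8.667,7), (10.786,7), (11.5,5).
By the shoelace formula its area is 10.41.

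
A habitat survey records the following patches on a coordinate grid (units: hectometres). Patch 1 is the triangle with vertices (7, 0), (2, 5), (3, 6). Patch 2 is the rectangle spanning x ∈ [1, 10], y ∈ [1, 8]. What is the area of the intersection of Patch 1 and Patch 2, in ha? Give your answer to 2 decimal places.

The intersection is the polygon with vertices (2,5), (3,6), (6.333,1), (6,1).
By the shoelace formula its area is 4.83.

4.83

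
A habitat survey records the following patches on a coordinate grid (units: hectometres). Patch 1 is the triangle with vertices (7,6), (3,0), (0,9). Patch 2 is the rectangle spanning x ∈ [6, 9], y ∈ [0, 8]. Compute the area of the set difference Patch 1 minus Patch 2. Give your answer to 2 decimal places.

|Patch 1| = 27, |Patch 1∩Patch 2| = 0.9643.
|Patch 1 ∖ Patch 2| = |Patch 1| − |Patch 1∩Patch 2| = 27 − 0.9643 = 26.04.

26.04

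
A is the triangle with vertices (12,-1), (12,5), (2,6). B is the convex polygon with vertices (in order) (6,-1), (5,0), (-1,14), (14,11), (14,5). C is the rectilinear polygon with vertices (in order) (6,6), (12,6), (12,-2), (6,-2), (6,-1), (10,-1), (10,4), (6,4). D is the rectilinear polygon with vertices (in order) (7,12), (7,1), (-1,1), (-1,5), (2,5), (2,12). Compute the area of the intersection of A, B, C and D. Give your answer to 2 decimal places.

1.55

The intersection is the polygon with vertices (6,4), (6,5.6), (7,5.5), (7,4).
By the shoelace formula its area is 1.55.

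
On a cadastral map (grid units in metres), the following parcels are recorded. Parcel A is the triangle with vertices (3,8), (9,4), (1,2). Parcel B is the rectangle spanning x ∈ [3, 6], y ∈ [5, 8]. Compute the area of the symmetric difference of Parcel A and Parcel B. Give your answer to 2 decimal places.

19.00

|Parcel A| = 22, |Parcel B| = 9, |Parcel A∩Parcel B| = 6.
|Parcel A △ Parcel B| = |Parcel A| + |Parcel B| − 2·|Parcel A∩Parcel B| = 22 + 9 − 12 = 19.00.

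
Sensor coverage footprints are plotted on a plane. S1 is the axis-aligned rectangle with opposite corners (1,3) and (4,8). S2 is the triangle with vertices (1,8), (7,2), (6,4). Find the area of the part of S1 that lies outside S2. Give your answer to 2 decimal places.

14.10

|S1| = 15, |S1∩S2| = 0.9.
|S1 ∖ S2| = |S1| − |S1∩S2| = 15 − 0.9 = 14.10.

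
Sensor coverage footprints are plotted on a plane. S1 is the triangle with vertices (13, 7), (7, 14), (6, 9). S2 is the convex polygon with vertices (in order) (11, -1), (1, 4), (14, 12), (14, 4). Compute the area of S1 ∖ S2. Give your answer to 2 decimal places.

13.23

|S1| = 18.5, |S1∩S2| = 5.2734.
|S1 ∖ S2| = |S1| − |S1∩S2| = 18.5 − 5.2734 = 13.23.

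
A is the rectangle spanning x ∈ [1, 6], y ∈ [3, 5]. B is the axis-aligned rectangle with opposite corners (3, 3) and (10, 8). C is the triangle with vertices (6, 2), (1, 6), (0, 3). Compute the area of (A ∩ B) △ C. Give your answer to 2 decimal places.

13.05

|A ∩ B| = 6.
|(A ∩ B) ∩ C| = 1.225.
|(A ∩ B) △ C| = 6 + 9.5 − 2.45 = 13.05.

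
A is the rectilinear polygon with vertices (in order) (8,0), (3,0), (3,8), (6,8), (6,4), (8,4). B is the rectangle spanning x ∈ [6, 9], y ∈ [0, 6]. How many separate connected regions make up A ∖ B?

1

A ∖ B is a single connected region.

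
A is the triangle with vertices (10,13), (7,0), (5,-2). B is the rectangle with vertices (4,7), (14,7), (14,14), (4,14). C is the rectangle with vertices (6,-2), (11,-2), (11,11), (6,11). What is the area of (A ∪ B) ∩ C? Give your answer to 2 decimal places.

27.15

|A ∪ B| = 78.1538.
|(A ∪ B) ∩ C| = 27.15.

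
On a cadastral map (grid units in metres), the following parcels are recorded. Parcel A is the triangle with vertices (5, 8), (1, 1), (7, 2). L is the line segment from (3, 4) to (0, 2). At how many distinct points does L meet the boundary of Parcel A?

The segment meets the boundary at (2.538,3.692).

1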